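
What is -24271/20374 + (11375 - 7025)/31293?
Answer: -3666041/3483954 ≈ -1.0523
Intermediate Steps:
-24271/20374 + (11375 - 7025)/31293 = -24271*1/20374 + 4350*(1/31293) = -24271/20374 + 1450/10431 = -3666041/3483954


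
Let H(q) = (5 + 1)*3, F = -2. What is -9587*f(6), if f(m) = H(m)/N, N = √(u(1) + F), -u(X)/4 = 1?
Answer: 28761*I*√6 ≈ 70450.0*I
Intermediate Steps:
H(q) = 18 (H(q) = 6*3 = 18)
u(X) = -4 (u(X) = -4*1 = -4)
N = I*√6 (N = √(-4 - 2) = √(-6) = I*√6 ≈ 2.4495*I)
f(m) = -3*I*√6 (f(m) = 18/((I*√6)) = 18*(-I*√6/6) = -3*I*√6)
-9587*f(6) = -(-28761)*I*√6 = 28761*I*√6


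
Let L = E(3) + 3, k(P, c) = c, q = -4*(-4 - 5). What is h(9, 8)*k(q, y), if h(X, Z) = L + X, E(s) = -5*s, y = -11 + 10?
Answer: 3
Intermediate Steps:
q = 36 (q = -4*(-9) = 36)
y = -1
L = -12 (L = -5*3 + 3 = -15 + 3 = -12)
h(X, Z) = -12 + X
h(9, 8)*k(q, y) = (-12 + 9)*(-1) = -3*(-1) = 3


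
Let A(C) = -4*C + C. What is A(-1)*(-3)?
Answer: -9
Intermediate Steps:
A(C) = -3*C
A(-1)*(-3) = -3*(-1)*(-3) = 3*(-3) = -9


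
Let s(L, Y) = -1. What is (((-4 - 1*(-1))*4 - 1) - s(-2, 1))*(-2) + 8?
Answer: 32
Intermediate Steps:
(((-4 - 1*(-1))*4 - 1) - s(-2, 1))*(-2) + 8 = (((-4 - 1*(-1))*4 - 1) - 1*(-1))*(-2) + 8 = (((-4 + 1)*4 - 1) + 1)*(-2) + 8 = ((-3*4 - 1) + 1)*(-2) + 8 = ((-12 - 1) + 1)*(-2) + 8 = (-13 + 1)*(-2) + 8 = -12*(-2) + 8 = 24 + 8 = 32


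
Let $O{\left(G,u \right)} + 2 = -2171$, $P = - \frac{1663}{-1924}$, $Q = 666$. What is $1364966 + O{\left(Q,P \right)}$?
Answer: $1362793$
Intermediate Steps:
$P = \frac{1663}{1924}$ ($P = \left(-1663\right) \left(- \frac{1}{1924}\right) = \frac{1663}{1924} \approx 0.86435$)
$O{\left(G,u \right)} = -2173$ ($O{\left(G,u \right)} = -2 - 2171 = -2173$)
$1364966 + O{\left(Q,P \right)} = 1364966 - 2173 = 1362793$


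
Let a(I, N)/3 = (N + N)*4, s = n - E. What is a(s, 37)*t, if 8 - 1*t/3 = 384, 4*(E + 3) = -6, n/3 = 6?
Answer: -1001664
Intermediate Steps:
n = 18 (n = 3*6 = 18)
E = -9/2 (E = -3 + (1/4)*(-6) = -3 - 3/2 = -9/2 ≈ -4.5000)
s = 45/2 (s = 18 - 1*(-9/2) = 18 + 9/2 = 45/2 ≈ 22.500)
a(I, N) = 24*N (a(I, N) = 3*((N + N)*4) = 3*((2*N)*4) = 3*(8*N) = 24*N)
t = -1128 (t = 24 - 3*384 = 24 - 1152 = -1128)
a(s, 37)*t = (24*37)*(-1128) = 888*(-1128) = -1001664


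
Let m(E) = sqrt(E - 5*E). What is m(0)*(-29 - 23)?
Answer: 0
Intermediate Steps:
m(E) = 2*sqrt(-E) (m(E) = sqrt(-4*E) = 2*sqrt(-E))
m(0)*(-29 - 23) = (2*sqrt(-1*0))*(-29 - 23) = (2*sqrt(0))*(-52) = (2*0)*(-52) = 0*(-52) = 0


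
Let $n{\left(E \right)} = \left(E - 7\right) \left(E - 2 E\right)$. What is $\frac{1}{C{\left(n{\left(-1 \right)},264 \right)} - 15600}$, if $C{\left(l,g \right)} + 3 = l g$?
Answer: $- \frac{1}{17715} \approx -5.6449 \cdot 10^{-5}$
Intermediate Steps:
$n{\left(E \right)} = - E \left(-7 + E\right)$ ($n{\left(E \right)} = \left(-7 + E\right) \left(- E\right) = - E \left(-7 + E\right)$)
$C{\left(l,g \right)} = -3 + g l$ ($C{\left(l,g \right)} = -3 + l g = -3 + g l$)
$\frac{1}{C{\left(n{\left(-1 \right)},264 \right)} - 15600} = \frac{1}{\left(-3 + 264 \left(- (7 - -1)\right)\right) - 15600} = \frac{1}{\left(-3 + 264 \left(- (7 + 1)\right)\right) - 15600} = \frac{1}{\left(-3 + 264 \left(\left(-1\right) 8\right)\right) - 15600} = \frac{1}{\left(-3 + 264 \left(-8\right)\right) - 15600} = \frac{1}{\left(-3 - 2112\right) - 15600} = \frac{1}{-2115 - 15600} = \frac{1}{-17715} = - \frac{1}{17715}$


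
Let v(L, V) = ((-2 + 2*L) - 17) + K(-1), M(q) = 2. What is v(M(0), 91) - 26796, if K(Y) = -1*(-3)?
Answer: -26808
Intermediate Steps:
K(Y) = 3
v(L, V) = -16 + 2*L (v(L, V) = ((-2 + 2*L) - 17) + 3 = (-19 + 2*L) + 3 = -16 + 2*L)
v(M(0), 91) - 26796 = (-16 + 2*2) - 26796 = (-16 + 4) - 26796 = -12 - 26796 = -26808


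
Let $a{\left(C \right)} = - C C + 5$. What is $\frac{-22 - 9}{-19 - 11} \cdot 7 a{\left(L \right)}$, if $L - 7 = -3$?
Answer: $- \frac{2387}{30} \approx -79.567$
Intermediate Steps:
$L = 4$ ($L = 7 - 3 = 4$)
$a{\left(C \right)} = 5 - C^{2}$ ($a{\left(C \right)} = - C^{2} + 5 = 5 - C^{2}$)
$\frac{-22 - 9}{-19 - 11} \cdot 7 a{\left(L \right)} = \frac{-22 - 9}{-19 - 11} \cdot 7 \left(5 - 4^{2}\right) = - \frac{31}{-30} \cdot 7 \left(5 - 16\right) = \left(-31\right) \left(- \frac{1}{30}\right) 7 \left(5 - 16\right) = \frac{31}{30} \cdot 7 \left(-11\right) = \frac{217}{30} \left(-11\right) = - \frac{2387}{30}$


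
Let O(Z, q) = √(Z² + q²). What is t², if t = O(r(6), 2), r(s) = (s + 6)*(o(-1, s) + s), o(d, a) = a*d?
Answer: 4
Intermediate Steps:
r(s) = 0 (r(s) = (s + 6)*(s*(-1) + s) = (6 + s)*(-s + s) = (6 + s)*0 = 0)
t = 2 (t = √(0² + 2²) = √(0 + 4) = √4 = 2)
t² = 2² = 4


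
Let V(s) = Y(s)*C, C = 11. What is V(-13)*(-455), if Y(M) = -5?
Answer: 25025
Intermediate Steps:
V(s) = -55 (V(s) = -5*11 = -55)
V(-13)*(-455) = -55*(-455) = 25025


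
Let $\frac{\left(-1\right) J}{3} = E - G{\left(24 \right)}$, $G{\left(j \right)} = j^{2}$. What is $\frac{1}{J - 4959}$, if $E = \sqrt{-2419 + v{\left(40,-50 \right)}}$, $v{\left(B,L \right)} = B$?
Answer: $\frac{i}{3 \left(\sqrt{2379} - 1077 i\right)} \approx -0.00030887 + 1.3988 \cdot 10^{-5} i$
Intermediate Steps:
$E = i \sqrt{2379}$ ($E = \sqrt{-2419 + 40} = \sqrt{-2379} = i \sqrt{2379} \approx 48.775 i$)
$J = 1728 - 3 i \sqrt{2379}$ ($J = - 3 \left(i \sqrt{2379} - 24^{2}\right) = - 3 \left(i \sqrt{2379} - 576\right) = - 3 \left(-576 + i \sqrt{2379}\right) = 1728 - 3 i \sqrt{2379} \approx 1728.0 - 146.32 i$)
$\frac{1}{J - 4959} = \frac{1}{\left(1728 - 3 i \sqrt{2379}\right) - 4959} = \frac{1}{-3231 - 3 i \sqrt{2379}}$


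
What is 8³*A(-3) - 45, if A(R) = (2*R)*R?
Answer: 9171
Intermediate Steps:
A(R) = 2*R²
8³*A(-3) - 45 = 8³*(2*(-3)²) - 45 = 512*(2*9) - 45 = 512*18 - 45 = 9216 - 45 = 9171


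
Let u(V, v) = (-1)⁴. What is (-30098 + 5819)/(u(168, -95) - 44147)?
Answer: 24279/44146 ≈ 0.54997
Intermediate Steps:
u(V, v) = 1
(-30098 + 5819)/(u(168, -95) - 44147) = (-30098 + 5819)/(1 - 44147) = -24279/(-44146) = -24279*(-1/44146) = 24279/44146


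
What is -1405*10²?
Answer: -140500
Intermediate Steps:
-1405*10² = -1405*100 = -140500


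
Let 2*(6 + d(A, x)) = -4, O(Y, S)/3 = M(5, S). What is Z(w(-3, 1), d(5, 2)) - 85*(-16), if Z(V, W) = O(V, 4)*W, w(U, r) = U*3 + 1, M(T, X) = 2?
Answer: 1312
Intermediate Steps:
O(Y, S) = 6 (O(Y, S) = 3*2 = 6)
w(U, r) = 1 + 3*U (w(U, r) = 3*U + 1 = 1 + 3*U)
d(A, x) = -8 (d(A, x) = -6 + (½)*(-4) = -6 - 2 = -8)
Z(V, W) = 6*W
Z(w(-3, 1), d(5, 2)) - 85*(-16) = 6*(-8) - 85*(-16) = -48 + 1360 = 1312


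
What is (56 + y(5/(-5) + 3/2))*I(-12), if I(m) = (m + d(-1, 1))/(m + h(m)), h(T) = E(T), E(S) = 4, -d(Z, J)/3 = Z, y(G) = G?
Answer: 1017/16 ≈ 63.563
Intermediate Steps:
d(Z, J) = -3*Z
h(T) = 4
I(m) = (3 + m)/(4 + m) (I(m) = (m - 3*(-1))/(m + 4) = (m + 3)/(4 + m) = (3 + m)/(4 + m))
(56 + y(5/(-5) + 3/2))*I(-12) = (56 + (5/(-5) + 3/2))*((3 - 12)/(4 - 12)) = (56 + (5*(-⅕) + 3*(½)))*(-9/(-8)) = (56 + (-1 + 3/2))*(-⅛*(-9)) = (56 + ½)*(9/8) = (113/2)*(9/8) = 1017/16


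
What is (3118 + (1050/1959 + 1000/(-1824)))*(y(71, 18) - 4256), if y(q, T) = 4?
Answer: -493464251681/37221 ≈ -1.3258e+7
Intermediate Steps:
(3118 + (1050/1959 + 1000/(-1824)))*(y(71, 18) - 4256) = (3118 + (1050/1959 + 1000/(-1824)))*(4 - 4256) = (3118 + (1050*(1/1959) + 1000*(-1/1824)))*(-4252) = (3118 + (350/653 - 125/228))*(-4252) = (3118 - 1825/148884)*(-4252) = (464218487/148884)*(-4252) = -493464251681/37221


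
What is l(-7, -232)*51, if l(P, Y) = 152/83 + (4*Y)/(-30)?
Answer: 693464/415 ≈ 1671.0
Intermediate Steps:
l(P, Y) = 152/83 - 2*Y/15 (l(P, Y) = 152*(1/83) + (4*Y)*(-1/30) = 152/83 - 2*Y/15)
l(-7, -232)*51 = (152/83 - 2/15*(-232))*51 = (152/83 + 464/15)*51 = (40792/1245)*51 = 693464/415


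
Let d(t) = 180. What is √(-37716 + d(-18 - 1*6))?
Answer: 4*I*√2346 ≈ 193.74*I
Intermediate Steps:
√(-37716 + d(-18 - 1*6)) = √(-37716 + 180) = √(-37536) = 4*I*√2346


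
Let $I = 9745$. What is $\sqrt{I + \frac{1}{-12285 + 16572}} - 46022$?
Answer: $-46022 + \frac{4 \sqrt{11193575637}}{4287} \approx -45923.0$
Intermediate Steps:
$\sqrt{I + \frac{1}{-12285 + 16572}} - 46022 = \sqrt{9745 + \frac{1}{-12285 + 16572}} - 46022 = \sqrt{9745 + \frac{1}{4287}} - 46022 = \sqrt{\frac{41776816}{4287}} - 46022 = \frac{4 \sqrt{11193575637}}{4287} - 46022 = -46022 + \frac{4 \sqrt{11193575637}}{4287}$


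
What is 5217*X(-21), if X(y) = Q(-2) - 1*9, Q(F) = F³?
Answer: -88689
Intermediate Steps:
X(y) = -17 (X(y) = (-2)³ - 1*9 = -8 - 9 = -17)
5217*X(-21) = 5217*(-17) = -88689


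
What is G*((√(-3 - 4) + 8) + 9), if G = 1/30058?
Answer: 17/30058 + I*√7/30058 ≈ 0.00056557 + 8.8022e-5*I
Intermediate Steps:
G = 1/30058 ≈ 3.3269e-5
G*((√(-3 - 4) + 8) + 9) = ((√(-3 - 4) + 8) + 9)/30058 = ((√(-7) + 8) + 9)/30058 = ((I*√7 + 8) + 9)/30058 = ((8 + I*√7) + 9)/30058 = (17 + I*√7)/30058 = 17/30058 + I*√7/30058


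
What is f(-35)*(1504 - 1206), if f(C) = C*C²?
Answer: -12776750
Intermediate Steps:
f(C) = C³
f(-35)*(1504 - 1206) = (-35)³*(1504 - 1206) = -42875*298 = -12776750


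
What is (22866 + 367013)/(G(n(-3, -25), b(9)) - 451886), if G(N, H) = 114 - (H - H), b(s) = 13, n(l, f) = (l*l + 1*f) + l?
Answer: -389879/451772 ≈ -0.86300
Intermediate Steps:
n(l, f) = f + l + l² (n(l, f) = (l² + f) + l = (f + l²) + l = f + l + l²)
G(N, H) = 114 (G(N, H) = 114 - 1*0 = 114 + 0 = 114)
(22866 + 367013)/(G(n(-3, -25), b(9)) - 451886) = (22866 + 367013)/(114 - 451886) = 389879/(-451772) = 389879*(-1/451772) = -389879/451772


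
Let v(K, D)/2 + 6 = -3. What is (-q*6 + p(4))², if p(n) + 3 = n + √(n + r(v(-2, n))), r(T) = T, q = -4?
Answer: (25 + I*√14)² ≈ 611.0 + 187.08*I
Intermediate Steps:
v(K, D) = -18 (v(K, D) = -12 + 2*(-3) = -12 - 6 = -18)
p(n) = -3 + n + √(-18 + n) (p(n) = -3 + (n + √(n - 18)) = -3 + (n + √(-18 + n)) = -3 + n + √(-18 + n))
(-q*6 + p(4))² = (-1*(-4)*6 + (-3 + 4 + √(-18 + 4)))² = (4*6 + (-3 + 4 + √(-14)))² = (24 + (-3 + 4 + I*√14))² = (24 + (1 + I*√14))² = (25 + I*√14)²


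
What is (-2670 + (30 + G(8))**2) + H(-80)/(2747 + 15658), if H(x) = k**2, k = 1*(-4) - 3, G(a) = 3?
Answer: -29098256/18405 ≈ -1581.0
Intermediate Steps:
k = -7 (k = -4 - 3 = -7)
H(x) = 49 (H(x) = (-7)**2 = 49)
(-2670 + (30 + G(8))**2) + H(-80)/(2747 + 15658) = (-2670 + (30 + 3)**2) + 49/(2747 + 15658) = (-2670 + 33**2) + 49/18405 = (-2670 + 1089) + 49*(1/18405) = -1581 + 49/18405 = -29098256/18405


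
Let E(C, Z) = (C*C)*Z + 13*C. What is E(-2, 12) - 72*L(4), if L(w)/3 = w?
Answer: -842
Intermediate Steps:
E(C, Z) = 13*C + Z*C² (E(C, Z) = C²*Z + 13*C = Z*C² + 13*C = 13*C + Z*C²)
L(w) = 3*w
E(-2, 12) - 72*L(4) = -2*(13 - 2*12) - 216*4 = -2*(13 - 24) - 72*12 = -2*(-11) - 864 = 22 - 864 = -842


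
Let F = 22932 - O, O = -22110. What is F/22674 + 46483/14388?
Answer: 283669973/54372252 ≈ 5.2172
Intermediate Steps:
F = 45042 (F = 22932 - 1*(-22110) = 22932 + 22110 = 45042)
F/22674 + 46483/14388 = 45042/22674 + 46483/14388 = 45042*(1/22674) + 46483*(1/14388) = 7507/3779 + 46483/14388 = 283669973/54372252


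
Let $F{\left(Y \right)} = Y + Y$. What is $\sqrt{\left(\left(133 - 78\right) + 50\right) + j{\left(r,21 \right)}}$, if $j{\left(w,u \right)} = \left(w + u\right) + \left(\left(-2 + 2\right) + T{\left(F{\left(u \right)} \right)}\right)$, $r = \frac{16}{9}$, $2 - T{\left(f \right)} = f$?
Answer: $\frac{\sqrt{790}}{3} \approx 9.369$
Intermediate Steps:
$F{\left(Y \right)} = 2 Y$
$T{\left(f \right)} = 2 - f$
$r = \frac{16}{9}$ ($r = 16 \cdot \frac{1}{9} = \frac{16}{9} \approx 1.7778$)
$j{\left(w,u \right)} = 2 + w - u$ ($j{\left(w,u \right)} = \left(w + u\right) + \left(\left(-2 + 2\right) - \left(-2 + 2 u\right)\right) = \left(u + w\right) + \left(0 - \left(-2 + 2 u\right)\right) = \left(u + w\right) - \left(-2 + 2 u\right) = 2 + w - u$)
$\sqrt{\left(\left(133 - 78\right) + 50\right) + j{\left(r,21 \right)}} = \sqrt{\left(\left(133 - 78\right) + 50\right) + \left(2 + \frac{16}{9} - 21\right)} = \sqrt{\left(55 + 50\right) + \left(2 + \frac{16}{9} - 21\right)} = \sqrt{105 - \frac{155}{9}} = \sqrt{\frac{790}{9}} = \frac{\sqrt{790}}{3}$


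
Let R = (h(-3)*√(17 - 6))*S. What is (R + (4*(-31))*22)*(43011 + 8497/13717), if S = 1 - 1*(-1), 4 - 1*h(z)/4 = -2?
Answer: -5045435008/43 + 976535808*√11/473 ≈ -1.1049e+8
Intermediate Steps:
h(z) = 24 (h(z) = 16 - 4*(-2) = 16 + 8 = 24)
S = 2 (S = 1 + 1 = 2)
R = 48*√11 (R = (24*√(17 - 6))*2 = (24*√11)*2 = 48*√11 ≈ 159.20)
(R + (4*(-31))*22)*(43011 + 8497/13717) = (48*√11 + (4*(-31))*22)*(43011 + 8497/13717) = (48*√11 - 124*22)*(43011 + 8497*(1/13717)) = (48*√11 - 2728)*(43011 + 293/473) = (-2728 + 48*√11)*(20344496/473) = -5045435008/43 + 976535808*√11/473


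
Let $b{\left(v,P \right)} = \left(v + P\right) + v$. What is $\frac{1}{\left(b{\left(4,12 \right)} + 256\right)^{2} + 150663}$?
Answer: $\frac{1}{226839} \approx 4.4084 \cdot 10^{-6}$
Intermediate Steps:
$b{\left(v,P \right)} = P + 2 v$ ($b{\left(v,P \right)} = \left(P + v\right) + v = P + 2 v$)
$\frac{1}{\left(b{\left(4,12 \right)} + 256\right)^{2} + 150663} = \frac{1}{\left(\left(12 + 2 \cdot 4\right) + 256\right)^{2} + 150663} = \frac{1}{\left(\left(12 + 8\right) + 256\right)^{2} + 150663} = \frac{1}{\left(20 + 256\right)^{2} + 150663} = \frac{1}{276^{2} + 150663} = \frac{1}{76176 + 150663} = \frac{1}{226839}$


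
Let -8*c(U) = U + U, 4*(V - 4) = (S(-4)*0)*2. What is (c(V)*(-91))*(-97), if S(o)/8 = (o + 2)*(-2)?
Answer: -8827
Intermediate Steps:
S(o) = -32 - 16*o (S(o) = 8*((o + 2)*(-2)) = 8*((2 + o)*(-2)) = 8*(-4 - 2*o) = -32 - 16*o)
V = 4 (V = 4 + (((-32 - 16*(-4))*0)*2)/4 = 4 + (((-32 + 64)*0)*2)/4 = 4 + ((32*0)*2)/4 = 4 + (0*2)/4 = 4 + (¼)*0 = 4 + 0 = 4)
c(U) = -U/4 (c(U) = -(U + U)/8 = -U/4)
(c(V)*(-91))*(-97) = (-¼*4*(-91))*(-97) = -1*(-91)*(-97) = 91*(-97) = -8827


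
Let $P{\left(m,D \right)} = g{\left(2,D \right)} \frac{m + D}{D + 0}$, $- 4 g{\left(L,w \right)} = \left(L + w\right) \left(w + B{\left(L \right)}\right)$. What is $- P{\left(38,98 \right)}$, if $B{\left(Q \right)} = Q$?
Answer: $\frac{170000}{49} \approx 3469.4$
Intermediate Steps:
$g{\left(L,w \right)} = - \frac{\left(L + w\right)^{2}}{4}$ ($g{\left(L,w \right)} = - \frac{\left(L + w\right) \left(w + L\right)}{4} = - \frac{\left(L + w\right) \left(L + w\right)}{4} = - \frac{\left(L + w\right)^{2}}{4}$)
$P{\left(m,D \right)} = \frac{\left(D + m\right) \left(-1 - D - \frac{D^{2}}{4}\right)}{D}$ ($P{\left(m,D \right)} = \left(- \frac{2^{2}}{4} - \frac{D^{2}}{4} - 1 D\right) \frac{m + D}{D + 0} = \left(\left(- \frac{1}{4}\right) 4 - \frac{D^{2}}{4} - D\right) \frac{D + m}{D} = \left(-1 - \frac{D^{2}}{4} - D\right) \frac{D + m}{D} = \left(-1 - D - \frac{D^{2}}{4}\right) \frac{D + m}{D} = \frac{\left(D + m\right) \left(-1 - D - \frac{D^{2}}{4}\right)}{D}$)
$- P{\left(38,98 \right)} = - \frac{\left(-1\right) \left(98 + 38\right) \left(4 + 98^{2} + 4 \cdot 98\right)}{4 \cdot 98} = - \frac{\left(-1\right) 136 \left(4 + 9604 + 392\right)}{4 \cdot 98} = - \frac{\left(-1\right) 136 \cdot 10000}{4 \cdot 98} = \left(-1\right) \left(- \frac{170000}{49}\right) = \frac{170000}{49}$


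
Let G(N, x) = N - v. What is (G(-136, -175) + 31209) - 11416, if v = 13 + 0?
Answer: 19644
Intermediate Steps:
v = 13
G(N, x) = -13 + N (G(N, x) = N - 1*13 = N - 13 = -13 + N)
(G(-136, -175) + 31209) - 11416 = ((-13 - 136) + 31209) - 11416 = (-149 + 31209) - 11416 = 31060 - 11416 = 19644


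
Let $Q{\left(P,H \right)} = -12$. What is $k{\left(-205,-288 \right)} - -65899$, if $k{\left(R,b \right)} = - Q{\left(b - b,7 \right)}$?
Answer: $65911$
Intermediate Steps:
$k{\left(R,b \right)} = 12$ ($k{\left(R,b \right)} = \left(-1\right) \left(-12\right) = 12$)
$k{\left(-205,-288 \right)} - -65899 = 12 - -65899 = 12 + 65899 = 65911$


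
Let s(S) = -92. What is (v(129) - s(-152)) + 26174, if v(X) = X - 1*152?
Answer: 26243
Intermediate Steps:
v(X) = -152 + X (v(X) = X - 152 = -152 + X)
(v(129) - s(-152)) + 26174 = ((-152 + 129) - 1*(-92)) + 26174 = (-23 + 92) + 26174 = 69 + 26174 = 26243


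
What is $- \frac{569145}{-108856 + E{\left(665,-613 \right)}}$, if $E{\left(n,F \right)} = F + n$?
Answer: $\frac{189715}{36268} \approx 5.2309$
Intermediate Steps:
$- \frac{569145}{-108856 + E{\left(665,-613 \right)}} = - \frac{569145}{-108856 + \left(-613 + 665\right)} = - \frac{569145}{-108856 + 52} = - \frac{569145}{-108804} = \left(-569145\right) \left(- \frac{1}{108804}\right) = \frac{189715}{36268}$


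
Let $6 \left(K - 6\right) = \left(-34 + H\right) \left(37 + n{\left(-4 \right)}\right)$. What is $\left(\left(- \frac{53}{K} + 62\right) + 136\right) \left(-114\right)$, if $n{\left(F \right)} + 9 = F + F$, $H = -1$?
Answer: $- \frac{3756015}{166} \approx -22627.0$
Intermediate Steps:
$n{\left(F \right)} = -9 + 2 F$ ($n{\left(F \right)} = -9 + \left(F + F\right) = -9 + 2 F$)
$K = - \frac{332}{3}$ ($K = 6 + \frac{\left(-34 - 1\right) \left(37 + \left(-9 + 2 \left(-4\right)\right)\right)}{6} = 6 + \frac{\left(-35\right) \left(37 - 17\right)}{6} = 6 + \frac{\left(-35\right) 20}{6} = 6 + \frac{1}{6} \left(-700\right) = 6 - \frac{350}{3} = - \frac{332}{3} \approx -110.67$)
$\left(\left(- \frac{53}{K} + 62\right) + 136\right) \left(-114\right) = \left(\left(- \frac{53}{- \frac{332}{3}} + 62\right) + 136\right) \left(-114\right) = \left(\left(\left(-53\right) \left(- \frac{3}{332}\right) + 62\right) + 136\right) \left(-114\right) = \left(\left(\frac{159}{332} + 62\right) + 136\right) \left(-114\right) = \left(\frac{20743}{332} + 136\right) \left(-114\right) = \frac{65895}{332} \left(-114\right) = - \frac{3756015}{166}$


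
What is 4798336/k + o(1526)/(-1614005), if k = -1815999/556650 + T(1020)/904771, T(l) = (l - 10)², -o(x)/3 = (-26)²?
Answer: -1300155094574552089133196/578472608672145715 ≈ -2.2476e+6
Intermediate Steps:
o(x) = -2028 (o(x) = -3*(-26)² = -3*676 = -2028)
T(l) = (-10 + l)²
k = -358408188743/167880259050 (k = -1815999/556650 + (-10 + 1020)²/904771 = -1815999*1/556650 + 1010²*(1/904771) = -605333/185550 + 1020100*(1/904771) = -605333/185550 + 1020100/904771 = -358408188743/167880259050 ≈ -2.1349)
4798336/k + o(1526)/(-1614005) = 4798336/(-358408188743/167880259050) - 2028/(-1614005) = 4798336*(-167880259050/358408188743) - 2028*(-1/1614005) = -805545890688940800/358408188743 + 2028/1614005 = -1300155094574552089133196/578472608672145715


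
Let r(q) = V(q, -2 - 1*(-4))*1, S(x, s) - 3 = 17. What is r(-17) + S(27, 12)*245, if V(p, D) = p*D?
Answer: 4866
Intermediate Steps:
V(p, D) = D*p
S(x, s) = 20 (S(x, s) = 3 + 17 = 20)
r(q) = 2*q (r(q) = ((-2 - 1*(-4))*q)*1 = ((-2 + 4)*q)*1 = (2*q)*1 = 2*q)
r(-17) + S(27, 12)*245 = 2*(-17) + 20*245 = -34 + 4900 = 4866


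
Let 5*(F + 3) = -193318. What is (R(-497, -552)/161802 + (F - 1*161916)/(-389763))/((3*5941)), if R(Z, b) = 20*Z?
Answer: 7939006007/312221496677805 ≈ 2.5427e-5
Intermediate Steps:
F = -193333/5 (F = -3 + (⅕)*(-193318) = -3 - 193318/5 = -193333/5 ≈ -38667.)
(R(-497, -552)/161802 + (F - 1*161916)/(-389763))/((3*5941)) = ((20*(-497))/161802 + (-193333/5 - 1*161916)/(-389763))/((3*5941)) = (-9940*1/161802 + (-193333/5 - 161916)*(-1/389763))/17823 = (-4970/80901 - 1002913/5*(-1/389763))*(1/17823) = (-4970/80901 + 1002913/1948815)*(1/17823) = (7939006007/17517898035)*(1/17823) = 7939006007/312221496677805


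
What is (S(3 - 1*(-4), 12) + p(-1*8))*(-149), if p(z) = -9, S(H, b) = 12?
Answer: -447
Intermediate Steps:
(S(3 - 1*(-4), 12) + p(-1*8))*(-149) = (12 - 9)*(-149) = 3*(-149) = -447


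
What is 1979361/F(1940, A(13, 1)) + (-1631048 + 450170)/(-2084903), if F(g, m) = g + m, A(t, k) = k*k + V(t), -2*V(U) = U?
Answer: 8258120190948/8066489707 ≈ 1023.8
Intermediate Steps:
V(U) = -U/2
A(t, k) = k² - t/2 (A(t, k) = k*k - t/2 = k² - t/2)
1979361/F(1940, A(13, 1)) + (-1631048 + 450170)/(-2084903) = 1979361/(1940 + (1² - ½*13)) + (-1631048 + 450170)/(-2084903) = 1979361/(1940 + (1 - 13/2)) - 1180878*(-1/2084903) = 1979361/(1940 - 11/2) + 1180878/2084903 = 1979361/(3869/2) + 1180878/2084903 = 1979361*(2/3869) + 1180878/2084903 = 3958722/3869 + 1180878/2084903 = 8258120190948/8066489707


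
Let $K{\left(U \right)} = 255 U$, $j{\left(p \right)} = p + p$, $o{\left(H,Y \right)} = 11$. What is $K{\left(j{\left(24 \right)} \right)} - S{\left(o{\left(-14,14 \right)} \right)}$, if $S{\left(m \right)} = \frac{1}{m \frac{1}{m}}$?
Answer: $12239$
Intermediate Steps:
$j{\left(p \right)} = 2 p$
$S{\left(m \right)} = 1$ ($S{\left(m \right)} = 1^{-1} = 1$)
$K{\left(j{\left(24 \right)} \right)} - S{\left(o{\left(-14,14 \right)} \right)} = 255 \cdot 2 \cdot 24 - 1 = 255 \cdot 48 - 1 = 12240 - 1 = 12239$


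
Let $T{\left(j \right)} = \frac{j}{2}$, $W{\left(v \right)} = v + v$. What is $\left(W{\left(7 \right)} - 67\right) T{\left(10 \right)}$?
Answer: $-265$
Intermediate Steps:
$W{\left(v \right)} = 2 v$
$T{\left(j \right)} = \frac{j}{2}$ ($T{\left(j \right)} = j \frac{1}{2} = \frac{j}{2}$)
$\left(W{\left(7 \right)} - 67\right) T{\left(10 \right)} = \left(2 \cdot 7 - 67\right) \frac{1}{2} \cdot 10 = \left(14 - 67\right) 5 = \left(-53\right) 5 = -265$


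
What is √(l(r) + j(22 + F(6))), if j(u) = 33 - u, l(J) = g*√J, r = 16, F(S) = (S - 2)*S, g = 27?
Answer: √95 ≈ 9.7468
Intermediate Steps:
F(S) = S*(-2 + S) (F(S) = (-2 + S)*S = S*(-2 + S))
l(J) = 27*√J
√(l(r) + j(22 + F(6))) = √(27*√16 + (33 - (22 + 6*(-2 + 6)))) = √(27*4 + (33 - (22 + 6*4))) = √(108 + (33 - (22 + 24))) = √(108 + (33 - 1*46)) = √(108 + (33 - 46)) = √(108 - 13) = √95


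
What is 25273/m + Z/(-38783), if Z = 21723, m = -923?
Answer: -1000213088/35796709 ≈ -27.941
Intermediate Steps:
25273/m + Z/(-38783) = 25273/(-923) + 21723/(-38783) = 25273*(-1/923) + 21723*(-1/38783) = -25273/923 - 21723/38783 = -1000213088/35796709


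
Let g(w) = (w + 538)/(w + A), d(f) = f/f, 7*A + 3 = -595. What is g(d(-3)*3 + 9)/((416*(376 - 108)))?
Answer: -1925/28652416 ≈ -6.7185e-5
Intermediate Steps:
A = -598/7 (A = -3/7 + (1/7)*(-595) = -3/7 - 85 = -598/7 ≈ -85.429)
d(f) = 1
g(w) = (538 + w)/(-598/7 + w) (g(w) = (w + 538)/(w - 598/7) = (538 + w)/(-598/7 + w))
g(d(-3)*3 + 9)/((416*(376 - 108))) = (7*(538 + (1*3 + 9))/(-598 + 7*(1*3 + 9)))/((416*(376 - 108))) = (7*(538 + (3 + 9))/(-598 + 7*(3 + 9)))/((416*268)) = (7*(538 + 12)/(-598 + 7*12))/111488 = (7*550/(-598 + 84))*(1/111488) = (7*550/(-514))*(1/111488) = (7*(-1/514)*550)*(1/111488) = -1925/257*1/111488 = -1925/28652416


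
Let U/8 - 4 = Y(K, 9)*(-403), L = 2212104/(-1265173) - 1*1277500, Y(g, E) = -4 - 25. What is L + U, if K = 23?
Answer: -1497931619260/1265173 ≈ -1.1840e+6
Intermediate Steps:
Y(g, E) = -29
L = -1616260719604/1265173 (L = 2212104*(-1/1265173) - 1277500 = -2212104/1265173 - 1277500 = -1616260719604/1265173 ≈ -1.2775e+6)
U = 93528 (U = 32 + 8*(-29*(-403)) = 32 + 8*11687 = 32 + 93496 = 93528)
L + U = -1616260719604/1265173 + 93528 = -1497931619260/1265173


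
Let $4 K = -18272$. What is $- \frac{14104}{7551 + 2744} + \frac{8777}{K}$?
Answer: $- \frac{154786287}{47027560} \approx -3.2914$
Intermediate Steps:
$K = -4568$ ($K = \frac{1}{4} \left(-18272\right) = -4568$)
$- \frac{14104}{7551 + 2744} + \frac{8777}{K} = - \frac{14104}{7551 + 2744} + \frac{8777}{-4568} = - \frac{14104}{10295} + 8777 \left(- \frac{1}{4568}\right) = \left(-14104\right) \frac{1}{10295} - \frac{8777}{4568} = - \frac{14104}{10295} - \frac{8777}{4568} = - \frac{154786287}{47027560}$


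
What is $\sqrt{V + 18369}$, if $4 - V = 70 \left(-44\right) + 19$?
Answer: $\sqrt{21434} \approx 146.4$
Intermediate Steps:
$V = 3065$ ($V = 4 - \left(70 \left(-44\right) + 19\right) = 4 - \left(-3080 + 19\right) = 4 - -3061 = 4 + 3061 = 3065$)
$\sqrt{V + 18369} = \sqrt{3065 + 18369} = \sqrt{21434}$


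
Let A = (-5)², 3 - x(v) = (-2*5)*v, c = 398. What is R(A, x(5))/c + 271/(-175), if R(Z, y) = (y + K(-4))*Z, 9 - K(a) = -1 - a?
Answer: 150267/69650 ≈ 2.1575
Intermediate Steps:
x(v) = 3 + 10*v (x(v) = 3 - (-2*5)*v = 3 - (-10)*v = 3 + 10*v)
A = 25
K(a) = 10 + a (K(a) = 9 - (-1 - a) = 9 + (1 + a) = 10 + a)
R(Z, y) = Z*(6 + y) (R(Z, y) = (y + (10 - 4))*Z = (y + 6)*Z = (6 + y)*Z = Z*(6 + y))
R(A, x(5))/c + 271/(-175) = (25*(6 + (3 + 10*5)))/398 + 271/(-175) = (25*(6 + (3 + 50)))*(1/398) + 271*(-1/175) = (25*(6 + 53))*(1/398) - 271/175 = (25*59)*(1/398) - 271/175 = 1475*(1/398) - 271/175 = 1475/398 - 271/175 = 150267/69650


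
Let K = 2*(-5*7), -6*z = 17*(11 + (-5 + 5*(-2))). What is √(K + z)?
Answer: 4*I*√33/3 ≈ 7.6594*I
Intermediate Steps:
z = 34/3 (z = -17*(11 + (-5 + 5*(-2)))/6 = -17*(11 + (-5 - 10))/6 = -17*(11 - 15)/6 = -17*(-4)/6 = -⅙*(-68) = 34/3 ≈ 11.333)
K = -70 (K = 2*(-35) = -70)
√(K + z) = √(-70 + 34/3) = √(-176/3) = 4*I*√33/3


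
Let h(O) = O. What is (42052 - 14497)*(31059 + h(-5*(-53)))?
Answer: 863132820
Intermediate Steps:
(42052 - 14497)*(31059 + h(-5*(-53))) = (42052 - 14497)*(31059 - 5*(-53)) = 27555*(31059 + 265) = 27555*31324 = 863132820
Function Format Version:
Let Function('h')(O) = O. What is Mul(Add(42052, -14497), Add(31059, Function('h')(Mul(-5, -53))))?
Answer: 863132820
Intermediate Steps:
Mul(Add(42052, -14497), Add(31059, Function('h')(Mul(-5, -53)))) = Mul(Add(42052, -14497), Add(31059, Mul(-5, -53))) = Mul(27555, Add(31059, 265)) = Mul(27555, 31324) = 863132820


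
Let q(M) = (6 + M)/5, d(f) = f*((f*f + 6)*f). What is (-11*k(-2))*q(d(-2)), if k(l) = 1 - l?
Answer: -1518/5 ≈ -303.60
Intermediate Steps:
d(f) = f**2*(6 + f**2) (d(f) = f*((f**2 + 6)*f) = f*((6 + f**2)*f) = f*(f*(6 + f**2)) = f**2*(6 + f**2))
q(M) = 6/5 + M/5 (q(M) = (6 + M)*(1/5) = 6/5 + M/5)
(-11*k(-2))*q(d(-2)) = (-11*(1 - 1*(-2)))*(6/5 + ((-2)**2*(6 + (-2)**2))/5) = (-11*(1 + 2))*(6/5 + (4*(6 + 4))/5) = (-11*3)*(6/5 + (4*10)/5) = -33*(6/5 + (1/5)*40) = -33*(6/5 + 8) = -33*46/5 = -1518/5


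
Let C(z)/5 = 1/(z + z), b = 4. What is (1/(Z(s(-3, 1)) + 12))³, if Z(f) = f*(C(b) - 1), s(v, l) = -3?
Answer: 512/1157625 ≈ 0.00044228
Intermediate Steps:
C(z) = 5/(2*z) (C(z) = 5/(z + z) = 5/((2*z)) = 5*(1/(2*z)) = 5/(2*z))
Z(f) = -3*f/8 (Z(f) = f*((5/2)/4 - 1) = f*((5/2)*(¼) - 1) = f*(5/8 - 1) = f*(-3/8) = -3*f/8)
(1/(Z(s(-3, 1)) + 12))³ = (1/(-3/8*(-3) + 12))³ = (1/(9/8 + 12))³ = (1/(105/8))³ = (8/105)³ = 512/1157625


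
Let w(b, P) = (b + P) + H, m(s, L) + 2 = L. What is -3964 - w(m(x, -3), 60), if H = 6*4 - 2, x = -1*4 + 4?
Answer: -4041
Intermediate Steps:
x = 0 (x = -4 + 4 = 0)
m(s, L) = -2 + L
H = 22 (H = 24 - 2 = 22)
w(b, P) = 22 + P + b (w(b, P) = (b + P) + 22 = (P + b) + 22 = 22 + P + b)
-3964 - w(m(x, -3), 60) = -3964 - (22 + 60 + (-2 - 3)) = -3964 - (22 + 60 - 5) = -3964 - 1*77 = -3964 - 77 = -4041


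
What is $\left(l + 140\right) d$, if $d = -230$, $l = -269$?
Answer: $29670$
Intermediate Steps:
$\left(l + 140\right) d = \left(-269 + 140\right) \left(-230\right) = \left(-129\right) \left(-230\right) = 29670$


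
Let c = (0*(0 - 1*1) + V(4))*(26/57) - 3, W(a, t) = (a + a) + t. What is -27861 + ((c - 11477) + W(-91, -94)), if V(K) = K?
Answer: -2258065/57 ≈ -39615.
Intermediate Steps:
W(a, t) = t + 2*a (W(a, t) = 2*a + t = t + 2*a)
c = -67/57 (c = (0*(0 - 1*1) + 4)*(26/57) - 3 = (0*(0 - 1) + 4)*(26*(1/57)) - 3 = (0*(-1) + 4)*(26/57) - 3 = (0 + 4)*(26/57) - 3 = 4*(26/57) - 3 = 104/57 - 3 = -67/57 ≈ -1.1754)
-27861 + ((c - 11477) + W(-91, -94)) = -27861 + ((-67/57 - 11477) + (-94 + 2*(-91))) = -27861 + (-654256/57 + (-94 - 182)) = -27861 + (-654256/57 - 276) = -27861 - 669988/57 = -2258065/57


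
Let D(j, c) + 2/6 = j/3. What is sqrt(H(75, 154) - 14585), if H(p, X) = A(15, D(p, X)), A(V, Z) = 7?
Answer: I*sqrt(14578) ≈ 120.74*I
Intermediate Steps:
D(j, c) = -1/3 + j/3
H(p, X) = 7
sqrt(H(75, 154) - 14585) = sqrt(7 - 14585) = sqrt(-14578) = I*sqrt(14578)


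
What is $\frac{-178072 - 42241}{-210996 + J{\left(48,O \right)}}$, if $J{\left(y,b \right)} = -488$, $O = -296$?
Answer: $\frac{220313}{211484} \approx 1.0417$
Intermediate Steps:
$\frac{-178072 - 42241}{-210996 + J{\left(48,O \right)}} = \frac{-178072 - 42241}{-210996 - 488} = - \frac{220313}{-211484} = \left(-220313\right) \left(- \frac{1}{211484}\right) = \frac{220313}{211484}$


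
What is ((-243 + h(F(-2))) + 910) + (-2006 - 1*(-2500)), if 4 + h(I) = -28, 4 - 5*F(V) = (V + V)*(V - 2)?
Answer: 1129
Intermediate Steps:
F(V) = ⅘ - 2*V*(-2 + V)/5 (F(V) = ⅘ - (V + V)*(V - 2)/5 = ⅘ - 2*V*(-2 + V)/5)
h(I) = -32 (h(I) = -4 - 28 = -32)
((-243 + h(F(-2))) + 910) + (-2006 - 1*(-2500)) = ((-243 - 32) + 910) + (-2006 - 1*(-2500)) = (-275 + 910) + (-2006 + 2500) = 635 + 494 = 1129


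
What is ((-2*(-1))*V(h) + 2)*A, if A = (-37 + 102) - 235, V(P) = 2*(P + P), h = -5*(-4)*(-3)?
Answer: 81260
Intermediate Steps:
h = -60 (h = 20*(-3) = -60)
V(P) = 4*P (V(P) = 2*(2*P) = 4*P)
A = -170 (A = 65 - 235 = -170)
((-2*(-1))*V(h) + 2)*A = ((-2*(-1))*(4*(-60)) + 2)*(-170) = (2*(-240) + 2)*(-170) = (-480 + 2)*(-170) = -478*(-170) = 81260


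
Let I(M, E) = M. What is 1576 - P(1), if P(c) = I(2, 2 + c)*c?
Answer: 1574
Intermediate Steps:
P(c) = 2*c
1576 - P(1) = 1576 - 2 = 1574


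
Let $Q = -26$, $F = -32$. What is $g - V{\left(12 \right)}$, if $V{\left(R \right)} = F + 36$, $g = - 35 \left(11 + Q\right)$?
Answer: $521$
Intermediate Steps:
$g = 525$ ($g = - 35 \left(11 - 26\right) = \left(-35\right) \left(-15\right) = 525$)
$V{\left(R \right)} = 4$ ($V{\left(R \right)} = -32 + 36 = 4$)
$g - V{\left(12 \right)} = 525 - 4 = 521$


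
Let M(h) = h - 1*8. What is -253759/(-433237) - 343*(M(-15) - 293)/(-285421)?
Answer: 431702637/2095846403 ≈ 0.20598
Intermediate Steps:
M(h) = -8 + h (M(h) = h - 8 = -8 + h)
-253759/(-433237) - 343*(M(-15) - 293)/(-285421) = -253759/(-433237) - 343*((-8 - 15) - 293)/(-285421) = -253759*(-1/433237) - 343*(-23 - 293)*(-1/285421) = 4301/7343 - 343*(-316)*(-1/285421) = 4301/7343 + 108388*(-1/285421) = 4301/7343 - 108388/285421 = 431702637/2095846403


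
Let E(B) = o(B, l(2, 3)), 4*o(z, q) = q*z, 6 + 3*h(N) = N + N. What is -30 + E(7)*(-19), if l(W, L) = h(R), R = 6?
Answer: -193/2 ≈ -96.500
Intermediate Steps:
h(N) = -2 + 2*N/3 (h(N) = -2 + (N + N)/3 = -2 + (2*N)/3 = -2 + 2*N/3)
l(W, L) = 2 (l(W, L) = -2 + (⅔)*6 = -2 + 4 = 2)
o(z, q) = q*z/4 (o(z, q) = (q*z)/4 = q*z/4)
E(B) = B/2 (E(B) = (¼)*2*B = B/2)
-30 + E(7)*(-19) = -30 + ((½)*7)*(-19) = -30 + (7/2)*(-19) = -30 - 133/2 = -193/2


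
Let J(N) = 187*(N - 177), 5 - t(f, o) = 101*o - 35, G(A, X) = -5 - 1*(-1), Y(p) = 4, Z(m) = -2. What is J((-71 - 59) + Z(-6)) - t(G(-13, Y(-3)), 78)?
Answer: -49945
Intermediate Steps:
G(A, X) = -4 (G(A, X) = -5 + 1 = -4)
t(f, o) = 40 - 101*o (t(f, o) = 5 - (101*o - 35) = 5 - (-35 + 101*o) = 5 + (35 - 101*o) = 40 - 101*o)
J(N) = -33099 + 187*N (J(N) = 187*(-177 + N) = -33099 + 187*N)
J((-71 - 59) + Z(-6)) - t(G(-13, Y(-3)), 78) = (-33099 + 187*((-71 - 59) - 2)) - (40 - 101*78) = (-33099 + 187*(-130 - 2)) - (40 - 7878) = (-33099 + 187*(-132)) - 1*(-7838) = (-33099 - 24684) + 7838 = -57783 + 7838 = -49945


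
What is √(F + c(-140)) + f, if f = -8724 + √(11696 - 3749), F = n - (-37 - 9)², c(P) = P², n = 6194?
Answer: -8724 + √23678 + 3*√883 ≈ -8481.0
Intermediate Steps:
F = 4078 (F = 6194 - (-37 - 9)² = 6194 - 1*(-46)² = 6194 - 1*2116 = 6194 - 2116 = 4078)
f = -8724 + 3*√883 (f = -8724 + √7947 = -8724 + 3*√883 ≈ -8634.9)
√(F + c(-140)) + f = √(4078 + (-140)²) + (-8724 + 3*√883) = √(4078 + 19600) + (-8724 + 3*√883) = √23678 + (-8724 + 3*√883) = -8724 + √23678 + 3*√883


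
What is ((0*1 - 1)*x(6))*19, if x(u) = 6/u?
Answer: -19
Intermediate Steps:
((0*1 - 1)*x(6))*19 = ((0*1 - 1)*(6/6))*19 = ((0 - 1)*(6*(1/6)))*19 = -1*1*19 = -1*19 = -19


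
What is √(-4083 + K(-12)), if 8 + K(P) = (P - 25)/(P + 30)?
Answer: 5*I*√5894/6 ≈ 63.977*I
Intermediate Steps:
K(P) = -8 + (-25 + P)/(30 + P) (K(P) = -8 + (P - 25)/(P + 30) = -8 + (-25 + P)/(30 + P))
√(-4083 + K(-12)) = √(-4083 + (-265 - 7*(-12))/(30 - 12)) = √(-4083 + (-265 + 84)/18) = √(-4083 + (1/18)*(-181)) = √(-4083 - 181/18) = √(-73675/18) = 5*I*√5894/6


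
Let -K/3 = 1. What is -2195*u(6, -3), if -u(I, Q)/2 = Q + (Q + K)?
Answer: -39510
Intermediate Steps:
K = -3 (K = -3*1 = -3)
u(I, Q) = 6 - 4*Q (u(I, Q) = -2*(Q + (Q - 3)) = -2*(Q + (-3 + Q)) = -2*(-3 + 2*Q) = 6 - 4*Q)
-2195*u(6, -3) = -2195*(6 - 4*(-3)) = -2195*(6 + 12) = -2195*18 = -39510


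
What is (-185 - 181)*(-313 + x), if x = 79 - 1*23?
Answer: 94062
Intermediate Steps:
x = 56 (x = 79 - 23 = 56)
(-185 - 181)*(-313 + x) = (-185 - 181)*(-313 + 56) = -366*(-257) = 94062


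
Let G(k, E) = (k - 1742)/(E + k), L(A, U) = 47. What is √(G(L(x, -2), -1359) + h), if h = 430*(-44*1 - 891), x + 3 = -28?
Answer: I*√43254008210/328 ≈ 634.07*I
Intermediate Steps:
x = -31 (x = -3 - 28 = -31)
G(k, E) = (-1742 + k)/(E + k)
h = -402050 (h = 430*(-44 - 891) = 430*(-935) = -402050)
√(G(L(x, -2), -1359) + h) = √((-1742 + 47)/(-1359 + 47) - 402050) = √(-1695/(-1312) - 402050) = √(-1/1312*(-1695) - 402050) = √(1695/1312 - 402050) = √(-527487905/1312) = I*√43254008210/328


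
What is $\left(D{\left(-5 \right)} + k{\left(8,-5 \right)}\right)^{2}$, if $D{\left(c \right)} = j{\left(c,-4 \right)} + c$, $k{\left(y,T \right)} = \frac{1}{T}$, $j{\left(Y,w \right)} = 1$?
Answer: $\frac{441}{25} \approx 17.64$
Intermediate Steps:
$D{\left(c \right)} = 1 + c$
$\left(D{\left(-5 \right)} + k{\left(8,-5 \right)}\right)^{2} = \left(\left(1 - 5\right) + \frac{1}{-5}\right)^{2} = \left(-4 - \frac{1}{5}\right)^{2} = \left(- \frac{21}{5}\right)^{2} = \frac{441}{25}$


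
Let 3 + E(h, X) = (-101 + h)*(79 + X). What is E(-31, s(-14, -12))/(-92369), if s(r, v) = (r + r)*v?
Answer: 54783/92369 ≈ 0.59309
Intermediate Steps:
s(r, v) = 2*r*v (s(r, v) = (2*r)*v = 2*r*v)
E(h, X) = -3 + (-101 + h)*(79 + X)
E(-31, s(-14, -12))/(-92369) = (-7982 - 202*(-14)*(-12) + 79*(-31) + (2*(-14)*(-12))*(-31))/(-92369) = (-7982 - 101*336 - 2449 + 336*(-31))*(-1/92369) = (-7982 - 33936 - 2449 - 10416)*(-1/92369) = -54783*(-1/92369) = 54783/92369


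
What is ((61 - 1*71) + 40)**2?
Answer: 900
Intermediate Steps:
((61 - 1*71) + 40)**2 = ((61 - 71) + 40)**2 = (-10 + 40)**2 = 30**2 = 900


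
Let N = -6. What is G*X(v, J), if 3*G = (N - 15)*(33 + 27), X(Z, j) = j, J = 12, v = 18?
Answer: -5040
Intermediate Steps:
G = -420 (G = ((-6 - 15)*(33 + 27))/3 = (-21*60)/3 = (1/3)*(-1260) = -420)
G*X(v, J) = -420*12 = -5040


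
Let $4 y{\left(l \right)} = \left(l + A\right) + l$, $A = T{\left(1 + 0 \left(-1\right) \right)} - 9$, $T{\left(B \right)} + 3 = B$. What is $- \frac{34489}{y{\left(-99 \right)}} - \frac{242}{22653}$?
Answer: $\frac{3125066690}{4734477} \approx 660.07$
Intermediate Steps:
$T{\left(B \right)} = -3 + B$
$A = -11$ ($A = \left(-3 + \left(1 + 0 \left(-1\right)\right)\right) - 9 = \left(-3 + \left(1 + 0\right)\right) - 9 = \left(-3 + 1\right) - 9 = -2 - 9 = -11$)
$y{\left(l \right)} = - \frac{11}{4} + \frac{l}{2}$ ($y{\left(l \right)} = \frac{\left(l - 11\right) + l}{4} = \frac{\left(-11 + l\right) + l}{4} = \frac{-11 + 2 l}{4} = - \frac{11}{4} + \frac{l}{2}$)
$- \frac{34489}{y{\left(-99 \right)}} - \frac{242}{22653} = - \frac{34489}{- \frac{11}{4} + \frac{1}{2} \left(-99\right)} - \frac{242}{22653} = - \frac{34489}{- \frac{11}{4} - \frac{99}{2}} - \frac{242}{22653} = - \frac{34489}{- \frac{209}{4}} - \frac{242}{22653} = \left(-34489\right) \left(- \frac{4}{209}\right) - \frac{242}{22653} = \frac{137956}{209} - \frac{242}{22653} = \frac{3125066690}{4734477}$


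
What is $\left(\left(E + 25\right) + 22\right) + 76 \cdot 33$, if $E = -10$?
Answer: $2545$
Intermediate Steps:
$\left(\left(E + 25\right) + 22\right) + 76 \cdot 33 = \left(\left(-10 + 25\right) + 22\right) + 76 \cdot 33 = \left(15 + 22\right) + 2508 = 37 + 2508 = 2545$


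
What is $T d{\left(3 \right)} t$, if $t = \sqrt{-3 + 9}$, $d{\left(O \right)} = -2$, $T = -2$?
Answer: $4 \sqrt{6} \approx 9.798$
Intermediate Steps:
$t = \sqrt{6} \approx 2.4495$
$T d{\left(3 \right)} t = \left(-2\right) \left(-2\right) \sqrt{6} = 4 \sqrt{6}$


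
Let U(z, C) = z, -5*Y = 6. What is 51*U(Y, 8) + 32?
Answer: -146/5 ≈ -29.200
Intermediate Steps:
Y = -6/5 (Y = -⅕*6 = -6/5 ≈ -1.2000)
51*U(Y, 8) + 32 = 51*(-6/5) + 32 = -306/5 + 32 = -146/5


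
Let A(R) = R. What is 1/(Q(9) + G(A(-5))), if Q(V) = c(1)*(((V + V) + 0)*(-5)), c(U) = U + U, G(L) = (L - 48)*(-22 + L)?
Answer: 1/1251 ≈ 0.00079936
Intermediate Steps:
G(L) = (-48 + L)*(-22 + L)
c(U) = 2*U
Q(V) = -20*V (Q(V) = (2*1)*(((V + V) + 0)*(-5)) = 2*((2*V + 0)*(-5)) = 2*((2*V)*(-5)) = 2*(-10*V) = -20*V)
1/(Q(9) + G(A(-5))) = 1/(-20*9 + (1056 + (-5)² - 70*(-5))) = 1/(-180 + (1056 + 25 + 350)) = 1/(-180 + 1431) = 1/1251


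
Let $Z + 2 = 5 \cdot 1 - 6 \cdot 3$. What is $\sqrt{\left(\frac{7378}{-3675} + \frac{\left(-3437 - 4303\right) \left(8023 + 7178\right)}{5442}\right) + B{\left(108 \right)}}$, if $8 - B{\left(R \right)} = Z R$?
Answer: $\frac{2 i \sqrt{45334813846854}}{95235} \approx 141.4 i$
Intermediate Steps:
$Z = -15$ ($Z = -2 + \left(5 \cdot 1 - 6 \cdot 3\right) = -2 + \left(5 - 18\right) = -2 - 13 = -15$)
$B{\left(R \right)} = 8 + 15 R$ ($B{\left(R \right)} = 8 - - 15 R = 8 + 15 R$)
$\sqrt{\left(\frac{7378}{-3675} + \frac{\left(-3437 - 4303\right) \left(8023 + 7178\right)}{5442}\right) + B{\left(108 \right)}} = \sqrt{\left(\frac{7378}{-3675} + \frac{\left(-3437 - 4303\right) \left(8023 + 7178\right)}{5442}\right) + \left(8 + 15 \cdot 108\right)} = \sqrt{\left(7378 \left(- \frac{1}{3675}\right) + \left(-7740\right) 15201 \cdot \frac{1}{5442}\right) + \left(8 + 1620\right)} = \sqrt{\left(- \frac{1054}{525} - \frac{19609290}{907}\right) + 1628} = \sqrt{- \frac{10295833228}{476175} + 1628} = \sqrt{- \frac{9520620328}{476175}} = \frac{2 i \sqrt{45334813846854}}{95235}$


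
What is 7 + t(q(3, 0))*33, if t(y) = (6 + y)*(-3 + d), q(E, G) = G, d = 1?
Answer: -389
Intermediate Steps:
t(y) = -12 - 2*y (t(y) = (6 + y)*(-3 + 1) = (6 + y)*(-2) = -12 - 2*y)
7 + t(q(3, 0))*33 = 7 + (-12 - 2*0)*33 = 7 + (-12 + 0)*33 = 7 - 12*33 = 7 - 396 = -389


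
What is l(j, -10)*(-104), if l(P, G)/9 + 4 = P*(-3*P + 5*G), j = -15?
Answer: -66456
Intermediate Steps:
l(P, G) = -36 + 9*P*(-3*P + 5*G) (l(P, G) = -36 + 9*(P*(-3*P + 5*G)) = -36 + 9*P*(-3*P + 5*G))
l(j, -10)*(-104) = (-36 - 27*(-15)**2 + 45*(-10)*(-15))*(-104) = (-36 - 27*225 + 6750)*(-104) = (-36 - 6075 + 6750)*(-104) = 639*(-104) = -66456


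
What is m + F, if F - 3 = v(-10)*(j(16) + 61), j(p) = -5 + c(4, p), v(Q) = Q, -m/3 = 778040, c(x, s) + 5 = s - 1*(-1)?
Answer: -2334797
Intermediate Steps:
c(x, s) = -4 + s (c(x, s) = -5 + (s - 1*(-1)) = -5 + (s + 1) = -5 + (1 + s) = -4 + s)
m = -2334120 (m = -3*778040 = -2334120)
j(p) = -9 + p (j(p) = -5 + (-4 + p) = -9 + p)
F = -677 (F = 3 - 10*((-9 + 16) + 61) = 3 - 10*(7 + 61) = 3 - 10*68 = 3 - 680 = -677)
m + F = -2334120 - 677 = -2334797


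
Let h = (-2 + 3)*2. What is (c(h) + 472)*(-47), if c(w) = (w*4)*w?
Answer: -22936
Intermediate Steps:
h = 2 (h = 1*2 = 2)
c(w) = 4*w² (c(w) = (4*w)*w = 4*w²)
(c(h) + 472)*(-47) = (4*2² + 472)*(-47) = (4*4 + 472)*(-47) = (16 + 472)*(-47) = 488*(-47) = -22936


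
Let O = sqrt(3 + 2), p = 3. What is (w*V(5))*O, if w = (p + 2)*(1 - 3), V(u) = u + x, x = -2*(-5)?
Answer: -150*sqrt(5) ≈ -335.41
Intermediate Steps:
O = sqrt(5) ≈ 2.2361
x = 10
V(u) = 10 + u (V(u) = u + 10 = 10 + u)
w = -10 (w = (3 + 2)*(1 - 3) = 5*(-2) = -10)
(w*V(5))*O = (-10*(10 + 5))*sqrt(5) = (-10*15)*sqrt(5) = -150*sqrt(5)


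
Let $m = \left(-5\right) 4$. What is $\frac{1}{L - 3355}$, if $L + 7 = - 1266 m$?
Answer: $\frac{1}{21958} \approx 4.5541 \cdot 10^{-5}$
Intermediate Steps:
$m = -20$
$L = 25313$ ($L = -7 - -25320 = -7 + 25320 = 25313$)
$\frac{1}{L - 3355} = \frac{1}{25313 - 3355} = \frac{1}{21958}$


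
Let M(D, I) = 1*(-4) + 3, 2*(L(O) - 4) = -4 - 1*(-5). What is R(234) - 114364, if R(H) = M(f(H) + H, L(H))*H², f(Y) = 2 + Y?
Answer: -169120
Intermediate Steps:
L(O) = 9/2 (L(O) = 4 + (-4 - 1*(-5))/2 = 4 + (-4 + 5)/2 = 4 + (½)*1 = 4 + ½ = 9/2)
M(D, I) = -1 (M(D, I) = -4 + 3 = -1)
R(H) = -H²
R(234) - 114364 = -1*234² - 114364 = -1*54756 - 114364 = -54756 - 114364 = -169120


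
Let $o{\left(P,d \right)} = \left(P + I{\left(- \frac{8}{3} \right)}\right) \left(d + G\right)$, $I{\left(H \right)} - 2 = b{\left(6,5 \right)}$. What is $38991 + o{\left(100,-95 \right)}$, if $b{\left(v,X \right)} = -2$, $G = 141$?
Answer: $43591$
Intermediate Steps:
$I{\left(H \right)} = 0$ ($I{\left(H \right)} = 2 - 2 = 0$)
$o{\left(P,d \right)} = P \left(141 + d\right)$ ($o{\left(P,d \right)} = \left(P + 0\right) \left(d + 141\right) = P \left(141 + d\right)$)
$38991 + o{\left(100,-95 \right)} = 38991 + 100 \left(141 - 95\right) = 38991 + 100 \cdot 46 = 38991 + 4600 = 43591$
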